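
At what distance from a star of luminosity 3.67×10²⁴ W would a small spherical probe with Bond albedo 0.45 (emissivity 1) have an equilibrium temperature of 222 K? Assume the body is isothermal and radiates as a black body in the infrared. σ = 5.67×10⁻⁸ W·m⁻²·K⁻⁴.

For an isothermal black-emitting sphere, (1−a)S·πr² = σ·4πr²·T⁴ ⇒ S = 4σT⁴/(1−a).
S = 4·5.67×10⁻⁸·(222)⁴/0.550 = 1002 W/m².
Flux falls as S = L/(4πd²), so d = √(L/(4πS)) = √(3.67×10²⁴/(4π·1002)).

d ≈ 1.71×10¹⁰ m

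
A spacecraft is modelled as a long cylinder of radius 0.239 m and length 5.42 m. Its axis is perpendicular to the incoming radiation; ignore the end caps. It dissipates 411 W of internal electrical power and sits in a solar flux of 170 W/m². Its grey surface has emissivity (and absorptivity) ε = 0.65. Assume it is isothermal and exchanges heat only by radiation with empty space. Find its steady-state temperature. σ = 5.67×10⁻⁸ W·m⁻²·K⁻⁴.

At steady state, absorbed solar power + internal power = radiated power.
Absorbed: α·S·A_cross = 0.65·170·2.591 = 286.3 W (cross-section 2rL).
Total input = 286.3 + 411 = 697.3 W.
Radiated: εσ·A_surf·T⁴ with A_surf = 2πrL = 8.139 m².
T⁴ = 697.3/(0.65·5.67×10⁻⁸·8.139) = 2.325×10⁹ K⁴.

T ≈ 220 K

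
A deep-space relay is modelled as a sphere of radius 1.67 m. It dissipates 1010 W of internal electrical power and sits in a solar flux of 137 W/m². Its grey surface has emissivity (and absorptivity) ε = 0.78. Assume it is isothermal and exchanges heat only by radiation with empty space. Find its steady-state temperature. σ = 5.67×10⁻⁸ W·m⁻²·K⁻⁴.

T ≈ 188 K

At steady state, absorbed solar power + internal power = radiated power.
Absorbed: α·S·A_cross = 0.78·137·8.762 = 936.3 W (cross-section πr²).
Total input = 936.3 + 1010 = 1946 W.
Radiated: εσ·A_surf·T⁴ with A_surf = 4πr² = 35.05 m².
T⁴ = 1946/(0.78·5.67×10⁻⁸·35.05) = 1.256×10⁹ K⁴.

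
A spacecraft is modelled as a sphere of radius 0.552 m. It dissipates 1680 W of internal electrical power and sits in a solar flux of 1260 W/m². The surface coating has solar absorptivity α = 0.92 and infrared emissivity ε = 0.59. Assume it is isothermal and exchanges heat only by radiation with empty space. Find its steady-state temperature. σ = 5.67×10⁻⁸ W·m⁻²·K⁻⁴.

At steady state, absorbed solar power + internal power = radiated power.
Absorbed: α·S·A_cross = 0.92·1260·0.9573 = 1110 W (cross-section πr²).
Total input = 1110 + 1680 = 2790 W.
Radiated: εσ·A_surf·T⁴ with A_surf = 4πr² = 3.829 m².
T⁴ = 2790/(0.59·5.67×10⁻⁸·3.829) = 2.178×10¹⁰ K⁴.

T ≈ 384 K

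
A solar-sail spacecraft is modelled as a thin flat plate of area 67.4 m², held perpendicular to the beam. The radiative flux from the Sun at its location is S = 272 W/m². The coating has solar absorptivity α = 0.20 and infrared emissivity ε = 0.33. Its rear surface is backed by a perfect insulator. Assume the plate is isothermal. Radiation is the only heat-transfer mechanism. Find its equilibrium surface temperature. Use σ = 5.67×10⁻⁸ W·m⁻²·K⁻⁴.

T ≈ 232 K

At equilibrium, absorbed power = emitted power.
Absorbing cross-section = A = 67.40 m²; emitting surface = A = 67.40 m² (ratio 1).
αS·A_cross = εσ·A_surf·T⁴  ⇒  T⁴ = αS/(ε·1σ).
T⁴ = 0.200·272/(0.33·1·5.67×10⁻⁸) = 2.907×10⁹ K⁴.
T = (2.907×10⁹)^(1/4).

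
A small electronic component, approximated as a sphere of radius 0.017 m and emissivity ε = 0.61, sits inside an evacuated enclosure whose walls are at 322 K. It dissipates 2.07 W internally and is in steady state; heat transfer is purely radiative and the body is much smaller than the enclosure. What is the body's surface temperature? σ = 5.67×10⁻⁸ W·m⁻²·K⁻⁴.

T ≈ 406 K

For a small grey body in a large enclosure, net radiated power = εσA(T⁴ − T_w⁴).
Steady state: P = εσA(T⁴ − T_w⁴) with A = 4πr² = 0.003632 m².
T⁴ = P/(εσA) + T_w⁴ = 2.07/(0.61·5.67×10⁻⁸·0.003632) + (322)⁴
    = 1.648×10¹⁰ + 1.075×10¹⁰ = 2.723×10¹⁰ K⁴.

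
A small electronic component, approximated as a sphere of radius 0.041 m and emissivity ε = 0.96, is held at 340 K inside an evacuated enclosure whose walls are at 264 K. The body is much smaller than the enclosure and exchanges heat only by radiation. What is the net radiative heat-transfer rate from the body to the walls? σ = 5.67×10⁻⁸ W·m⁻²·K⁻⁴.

For a small grey body in a large enclosure: P_net = εσA(T_body⁴ − T_wall⁴).
A = 4πr² = 0.02112 m²; T_body⁴ − T_wall⁴ = 1.336×10¹⁰ − 4.858×10⁹ = 8.506×10⁹ K⁴.
|P_net| = 0.96·5.67×10⁻⁸·0.02112·8.506×10⁹.

P_net ≈ 9.78 W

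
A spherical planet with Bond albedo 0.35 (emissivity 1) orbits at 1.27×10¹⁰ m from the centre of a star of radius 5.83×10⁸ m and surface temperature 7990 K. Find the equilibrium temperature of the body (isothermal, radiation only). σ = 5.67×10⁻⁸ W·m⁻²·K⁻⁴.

T ≈ 1090 K

The star's surface emits σT_*⁴; at distance d the flux is S = σT_*⁴(R_*/d)².
S = 5.67×10⁻⁸·(7990)⁴·(5.83×10⁸/1.27×10¹⁰)² = 4.870×10⁵ W/m².
For an isothermal sphere T⁴ = (1−a)S/(4σ) = 1.396×10¹² K⁴.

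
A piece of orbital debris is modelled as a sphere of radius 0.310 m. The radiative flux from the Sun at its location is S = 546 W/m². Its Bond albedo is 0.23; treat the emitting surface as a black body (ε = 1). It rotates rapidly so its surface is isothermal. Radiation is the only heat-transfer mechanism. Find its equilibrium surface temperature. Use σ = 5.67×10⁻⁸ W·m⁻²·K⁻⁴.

At equilibrium, absorbed power = emitted power.
Absorbing cross-section = πr² = 0.3019 m²; emitting surface = 4πr² = 1.208 m² (ratio 4).
(1−a)S·A_cross = εσ·A_surf·T⁴  ⇒  T⁴ = (1−a)S/(4σ).
T⁴ = 0.770·546/(4·5.67×10⁻⁸) = 1.854×10⁹ K⁴.
T = (1.854×10⁹)^(1/4).

T ≈ 207 K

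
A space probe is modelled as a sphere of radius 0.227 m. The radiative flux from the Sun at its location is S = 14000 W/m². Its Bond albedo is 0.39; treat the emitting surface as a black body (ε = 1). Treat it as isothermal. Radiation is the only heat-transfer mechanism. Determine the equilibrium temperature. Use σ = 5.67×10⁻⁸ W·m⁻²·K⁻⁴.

At equilibrium, absorbed power = emitted power.
Absorbing cross-section = πr² = 0.1619 m²; emitting surface = 4πr² = 0.6475 m² (ratio 4).
(1−a)S·A_cross = εσ·A_surf·T⁴  ⇒  T⁴ = (1−a)S/(4σ).
T⁴ = 0.610·14000/(4·5.67×10⁻⁸) = 3.765×10¹⁰ K⁴.
T = (3.765×10¹⁰)^(1/4).

T ≈ 441 K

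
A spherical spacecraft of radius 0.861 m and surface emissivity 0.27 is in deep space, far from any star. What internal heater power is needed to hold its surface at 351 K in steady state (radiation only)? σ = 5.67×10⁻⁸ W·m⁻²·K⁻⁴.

P = εσ·4πr²·T⁴.
4πr² = 9.316 m²; T⁴ = 1.518×10¹⁰ K⁴.
P = 0.27·5.67×10⁻⁸·9.316·1.518×10¹⁰.

P ≈ 2160 W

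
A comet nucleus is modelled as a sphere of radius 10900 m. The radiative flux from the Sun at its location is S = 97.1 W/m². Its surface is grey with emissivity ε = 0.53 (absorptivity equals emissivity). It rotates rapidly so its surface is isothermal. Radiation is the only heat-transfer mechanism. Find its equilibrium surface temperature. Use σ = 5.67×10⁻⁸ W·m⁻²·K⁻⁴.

At equilibrium, absorbed power = emitted power.
Absorbing cross-section = πr² = 3.733×10⁸ m²; emitting surface = 4πr² = 1.493×10⁹ m² (ratio 4).
εS·A_cross = εσ·A_surf·T⁴  ⇒  T⁴ = S/(4σ)   (ε cancels).
T⁴ = 97.1/(4·5.67×10⁻⁸) = 4.281×10⁸ K⁴.
T = (4.281×10⁸)^(1/4).

T ≈ 144 K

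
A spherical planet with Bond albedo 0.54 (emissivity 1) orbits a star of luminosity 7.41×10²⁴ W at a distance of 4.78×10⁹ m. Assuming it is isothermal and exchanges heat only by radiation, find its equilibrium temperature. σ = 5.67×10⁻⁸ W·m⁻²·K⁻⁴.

T ≈ 478 K

First find the stellar flux at distance d: S = L/(4πd²) = 7.41×10²⁴/(4π·(4.78×10⁹)²) = 25810 W/m².
For an isothermal sphere, absorbed (1−a)S·πr² = emitted σ·4πr²·T⁴, so T⁴ = (1−a)S/(4σ).
T⁴ = 0.460·25810/(4·5.67×10⁻⁸) = 5.234×10¹⁰ K⁴.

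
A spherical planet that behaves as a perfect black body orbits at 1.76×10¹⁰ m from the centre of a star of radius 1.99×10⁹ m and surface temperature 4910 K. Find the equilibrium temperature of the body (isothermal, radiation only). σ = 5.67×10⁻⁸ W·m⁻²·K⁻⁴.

The star's surface emits σT_*⁴; at distance d the flux is S = σT_*⁴(R_*/d)².
S = 5.67×10⁻⁸·(4910)⁴·(1.99×10⁹/1.76×10¹⁰)² = 4.213×10⁵ W/m².
For an isothermal sphere T⁴ = (1−a)S/(4σ) = 1.858×10¹² K⁴.

T ≈ 1170 K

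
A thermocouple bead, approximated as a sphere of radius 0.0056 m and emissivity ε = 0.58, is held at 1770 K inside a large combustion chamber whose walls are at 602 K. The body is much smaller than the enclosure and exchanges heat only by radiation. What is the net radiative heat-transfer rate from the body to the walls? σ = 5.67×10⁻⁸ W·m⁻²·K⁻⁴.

For a small grey body in a large enclosure: P_net = εσA(T_body⁴ − T_wall⁴).
A = 4πr² = 3.941×10⁻⁴ m²; T_body⁴ − T_wall⁴ = 9.815×10¹² − 1.313×10¹¹ = 9.684×10¹² K⁴.
|P_net| = 0.58·5.67×10⁻⁸·3.941×10⁻⁴·9.684×10¹².

P_net ≈ 125 W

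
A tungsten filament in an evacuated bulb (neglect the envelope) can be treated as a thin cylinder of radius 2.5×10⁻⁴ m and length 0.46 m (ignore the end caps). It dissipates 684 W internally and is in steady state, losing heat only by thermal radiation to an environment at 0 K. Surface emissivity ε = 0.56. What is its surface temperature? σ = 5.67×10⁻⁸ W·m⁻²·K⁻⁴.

Steady state: internal power = radiated power, P = εσA T⁴.
Radiating area A = 2πrL = 7.226×10⁻⁴ m².
T⁴ = P/(εσA) = 684/(0.56·5.67×10⁻⁸·7.226×10⁻⁴) = 2.981×10¹³ K⁴.
T = (2.981×10¹³)^(1/4).

T ≈ 2340 K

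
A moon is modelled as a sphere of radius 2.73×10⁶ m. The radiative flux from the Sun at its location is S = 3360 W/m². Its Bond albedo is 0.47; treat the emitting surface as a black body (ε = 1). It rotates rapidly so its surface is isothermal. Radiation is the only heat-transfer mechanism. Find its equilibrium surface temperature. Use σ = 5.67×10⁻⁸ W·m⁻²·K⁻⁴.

At equilibrium, absorbed power = emitted power.
Absorbing cross-section = πr² = 2.341×10¹³ m²; emitting surface = 4πr² = 9.366×10¹³ m² (ratio 4).
(1−a)S·A_cross = εσ·A_surf·T⁴  ⇒  T⁴ = (1−a)S/(4σ).
T⁴ = 0.530·3360/(4·5.67×10⁻⁸) = 7.852×10⁹ K⁴.
T = (7.852×10⁹)^(1/4).

T ≈ 298 K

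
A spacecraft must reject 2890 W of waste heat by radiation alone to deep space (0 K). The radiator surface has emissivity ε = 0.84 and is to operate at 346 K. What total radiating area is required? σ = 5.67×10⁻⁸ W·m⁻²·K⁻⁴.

P = εσA T⁴ ⇒ A = P/(εσT⁴).
T⁴ = 1.433×10¹⁰ K⁴.
A = 2890/(0.84 × 5.67×10⁻⁸ × 1.433×10¹⁰).

A ≈ 4.23 m²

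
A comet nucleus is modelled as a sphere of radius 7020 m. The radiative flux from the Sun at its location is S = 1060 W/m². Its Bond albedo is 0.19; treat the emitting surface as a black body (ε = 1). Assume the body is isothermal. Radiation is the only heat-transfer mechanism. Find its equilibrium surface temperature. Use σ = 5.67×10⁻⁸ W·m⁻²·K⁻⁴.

At equilibrium, absorbed power = emitted power.
Absorbing cross-section = πr² = 1.548×10⁸ m²; emitting surface = 4πr² = 6.193×10⁸ m² (ratio 4).
(1−a)S·A_cross = εσ·A_surf·T⁴  ⇒  T⁴ = (1−a)S/(4σ).
T⁴ = 0.810·1060/(4·5.67×10⁻⁸) = 3.786×10⁹ K⁴.
T = (3.786×10⁹)^(1/4).

T ≈ 248 K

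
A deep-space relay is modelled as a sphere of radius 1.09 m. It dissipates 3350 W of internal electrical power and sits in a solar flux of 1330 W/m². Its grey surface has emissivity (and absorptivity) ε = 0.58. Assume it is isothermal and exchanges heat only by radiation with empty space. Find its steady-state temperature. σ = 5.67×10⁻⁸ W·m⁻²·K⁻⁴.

T ≈ 336 K

At steady state, absorbed solar power + internal power = radiated power.
Absorbed: α·S·A_cross = 0.58·1330·3.733 = 2879 W (cross-section πr²).
Total input = 2879 + 3350 = 6229 W.
Radiated: εσ·A_surf·T⁴ with A_surf = 4πr² = 14.93 m².
T⁴ = 6229/(0.58·5.67×10⁻⁸·14.93) = 1.269×10¹⁰ K⁴.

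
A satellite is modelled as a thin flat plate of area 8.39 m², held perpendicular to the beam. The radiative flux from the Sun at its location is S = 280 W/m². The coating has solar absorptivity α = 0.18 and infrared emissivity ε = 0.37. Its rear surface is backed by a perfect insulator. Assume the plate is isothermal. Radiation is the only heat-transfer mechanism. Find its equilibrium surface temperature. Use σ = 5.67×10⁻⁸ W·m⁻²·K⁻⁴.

T ≈ 221 K

At equilibrium, absorbed power = emitted power.
Absorbing cross-section = A = 8.390 m²; emitting surface = A = 8.390 m² (ratio 1).
αS·A_cross = εσ·A_surf·T⁴  ⇒  T⁴ = αS/(ε·1σ).
T⁴ = 0.180·280/(0.37·1·5.67×10⁻⁸) = 2.402×10⁹ K⁴.
T = (2.402×10⁹)^(1/4).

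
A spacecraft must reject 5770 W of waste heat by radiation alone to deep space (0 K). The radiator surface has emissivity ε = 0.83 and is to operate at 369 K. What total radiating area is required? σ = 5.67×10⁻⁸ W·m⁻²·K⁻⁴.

P = εσA T⁴ ⇒ A = P/(εσT⁴).
T⁴ = 1.854×10¹⁰ K⁴.
A = 5770/(0.83 × 5.67×10⁻⁸ × 1.854×10¹⁰).

A ≈ 6.61 m²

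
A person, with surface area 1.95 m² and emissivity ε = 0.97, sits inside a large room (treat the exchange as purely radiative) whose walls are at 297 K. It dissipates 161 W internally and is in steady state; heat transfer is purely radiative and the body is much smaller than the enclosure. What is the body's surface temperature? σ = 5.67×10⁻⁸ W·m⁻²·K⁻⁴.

For a small grey body in a large enclosure, net radiated power = εσA(T⁴ − T_w⁴).
Steady state: P = εσA(T⁴ − T_w⁴) with A = 1.95 m².
T⁴ = P/(εσA) + T_w⁴ = 161/(0.97·5.67×10⁻⁸·1.950) + (297)⁴
    = 1.501×10⁹ + 7.781×10⁹ = 9.282×10⁹ K⁴.

T ≈ 310 K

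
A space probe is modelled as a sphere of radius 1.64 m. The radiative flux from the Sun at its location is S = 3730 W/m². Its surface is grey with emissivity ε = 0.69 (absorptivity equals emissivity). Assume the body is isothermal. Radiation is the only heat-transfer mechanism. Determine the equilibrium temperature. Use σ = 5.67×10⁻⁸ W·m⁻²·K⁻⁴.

At equilibrium, absorbed power = emitted power.
Absorbing cross-section = πr² = 8.450 m²; emitting surface = 4πr² = 33.80 m² (ratio 4).
εS·A_cross = εσ·A_surf·T⁴  ⇒  T⁴ = S/(4σ)   (ε cancels).
T⁴ = 3730/(4·5.67×10⁻⁸) = 1.645×10¹⁰ K⁴.
T = (1.645×10¹⁰)^(1/4).

T ≈ 358 K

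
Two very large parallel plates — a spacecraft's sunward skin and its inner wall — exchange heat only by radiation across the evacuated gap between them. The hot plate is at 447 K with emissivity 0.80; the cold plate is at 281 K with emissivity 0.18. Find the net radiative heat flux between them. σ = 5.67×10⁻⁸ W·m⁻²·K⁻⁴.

q ≈ 329 W/m²

For two infinite grey parallel plates, q = σ(T₁⁴ − T₂⁴)/(1/ε₁ + 1/ε₂ − 1).
T₁⁴ − T₂⁴ = 3.992×10¹⁰ − 6.235×10⁹ = 3.369×10¹⁰ K⁴.
1/ε₁ + 1/ε₂ − 1 = 1.250 + 5.556 − 1 = 5.806.
q = 5.67×10⁻⁸ × 3.369×10¹⁰ / 5.806.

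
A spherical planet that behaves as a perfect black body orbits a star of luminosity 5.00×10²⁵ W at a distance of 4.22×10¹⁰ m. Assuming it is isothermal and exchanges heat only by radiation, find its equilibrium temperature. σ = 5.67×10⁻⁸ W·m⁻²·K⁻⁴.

T ≈ 315 K

First find the stellar flux at distance d: S = L/(4πd²) = 5.00×10²⁵/(4π·(4.22×10¹⁰)²) = 2234 W/m².
For an isothermal sphere, absorbed (1−a)S·πr² = emitted σ·4πr²·T⁴, so T⁴ = (1−a)S/(4σ).
T⁴ = 1.00·2234/(4·5.67×10⁻⁸) = 9.851×10⁹ K⁴.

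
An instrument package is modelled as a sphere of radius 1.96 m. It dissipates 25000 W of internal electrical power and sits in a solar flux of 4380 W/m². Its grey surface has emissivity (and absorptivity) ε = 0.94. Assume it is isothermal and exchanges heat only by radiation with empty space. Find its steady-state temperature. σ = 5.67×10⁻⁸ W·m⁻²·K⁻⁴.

T ≈ 413 K

At steady state, absorbed solar power + internal power = radiated power.
Absorbed: α·S·A_cross = 0.94·4380·12.07 = 49690 W (cross-section πr²).
Total input = 49690 + 25000 = 74690 W.
Radiated: εσ·A_surf·T⁴ with A_surf = 4πr² = 48.27 m².
T⁴ = 74690/(0.94·5.67×10⁻⁸·48.27) = 2.903×10¹⁰ K⁴.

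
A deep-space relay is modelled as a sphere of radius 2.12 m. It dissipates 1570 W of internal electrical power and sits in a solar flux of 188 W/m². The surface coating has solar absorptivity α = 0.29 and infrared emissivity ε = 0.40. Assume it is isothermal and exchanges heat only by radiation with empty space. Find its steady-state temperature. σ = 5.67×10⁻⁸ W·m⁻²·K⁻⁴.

T ≈ 207 K

At steady state, absorbed solar power + internal power = radiated power.
Absorbed: α·S·A_cross = 0.29·188·14.12 = 769.8 W (cross-section πr²).
Total input = 769.8 + 1570 = 2340 W.
Radiated: εσ·A_surf·T⁴ with A_surf = 4πr² = 56.48 m².
T⁴ = 2340/(0.40·5.67×10⁻⁸·56.48) = 1.827×10⁹ K⁴.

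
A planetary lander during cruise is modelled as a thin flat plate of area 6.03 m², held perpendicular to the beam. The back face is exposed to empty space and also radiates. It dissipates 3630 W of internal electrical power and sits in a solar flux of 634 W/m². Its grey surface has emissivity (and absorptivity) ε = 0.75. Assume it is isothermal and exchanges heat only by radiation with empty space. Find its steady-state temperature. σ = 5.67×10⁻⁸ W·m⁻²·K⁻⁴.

At steady state, absorbed solar power + internal power = radiated power.
Absorbed: α·S·A_cross = 0.75·634·6.030 = 2867 W (cross-section A).
Total input = 2867 + 3630 = 6497 W.
Radiated: εσ·A_surf·T⁴ with A_surf = 2A = 12.06 m².
T⁴ = 6497/(0.75·5.67×10⁻⁸·12.06) = 1.267×10¹⁰ K⁴.

T ≈ 335 K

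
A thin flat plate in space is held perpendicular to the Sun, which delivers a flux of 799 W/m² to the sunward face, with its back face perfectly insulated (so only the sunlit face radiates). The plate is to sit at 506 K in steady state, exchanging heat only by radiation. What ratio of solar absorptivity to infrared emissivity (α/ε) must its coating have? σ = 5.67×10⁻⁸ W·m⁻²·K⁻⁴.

α/ε ≈ 4.65

Balance: αS·A = εσ·1A·T⁴ ⇒ α/ε = σT⁴/S.
α/ε = 5.67×10⁻⁸·(506)⁴/799 = 5.67×10⁻⁸·6.555×10¹⁰/799.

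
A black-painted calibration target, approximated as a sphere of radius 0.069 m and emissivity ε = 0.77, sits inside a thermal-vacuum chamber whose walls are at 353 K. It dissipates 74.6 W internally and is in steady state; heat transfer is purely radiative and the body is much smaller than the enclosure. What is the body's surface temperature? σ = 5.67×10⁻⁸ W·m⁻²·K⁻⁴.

T ≈ 458 K

For a small grey body in a large enclosure, net radiated power = εσA(T⁴ − T_w⁴).
Steady state: P = εσA(T⁴ − T_w⁴) with A = 4πr² = 0.05983 m².
T⁴ = P/(εσA) + T_w⁴ = 74.6/(0.77·5.67×10⁻⁸·0.05983) + (353)⁴
    = 2.856×10¹⁰ + 1.553×10¹⁰ = 4.409×10¹⁰ K⁴.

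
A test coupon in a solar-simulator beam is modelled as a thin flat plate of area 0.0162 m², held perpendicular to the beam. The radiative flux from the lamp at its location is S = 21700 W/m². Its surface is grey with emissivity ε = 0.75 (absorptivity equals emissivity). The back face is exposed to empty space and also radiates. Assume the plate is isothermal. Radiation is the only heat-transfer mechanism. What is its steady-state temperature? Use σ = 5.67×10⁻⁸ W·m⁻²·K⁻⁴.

T ≈ 661 K

At equilibrium, absorbed power = emitted power.
Absorbing cross-section = A = 0.01620 m²; emitting surface = 2A = 0.03240 m² (ratio 2).
εS·A_cross = εσ·A_surf·T⁴  ⇒  T⁴ = S/(2σ)   (ε cancels).
T⁴ = 21700/(2·5.67×10⁻⁸) = 1.914×10¹¹ K⁴.
T = (1.914×10¹¹)^(1/4).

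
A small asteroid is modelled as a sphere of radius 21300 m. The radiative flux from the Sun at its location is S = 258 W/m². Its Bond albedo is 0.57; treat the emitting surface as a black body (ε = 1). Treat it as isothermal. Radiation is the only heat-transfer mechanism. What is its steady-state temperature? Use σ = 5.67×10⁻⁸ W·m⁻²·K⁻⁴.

At equilibrium, absorbed power = emitted power.
Absorbing cross-section = πr² = 1.425×10⁹ m²; emitting surface = 4πr² = 5.701×10⁹ m² (ratio 4).
(1−a)S·A_cross = εσ·A_surf·T⁴  ⇒  T⁴ = (1−a)S/(4σ).
T⁴ = 0.430·258/(4·5.67×10⁻⁸) = 4.892×10⁸ K⁴.
T = (4.892×10⁸)^(1/4).

T ≈ 149 K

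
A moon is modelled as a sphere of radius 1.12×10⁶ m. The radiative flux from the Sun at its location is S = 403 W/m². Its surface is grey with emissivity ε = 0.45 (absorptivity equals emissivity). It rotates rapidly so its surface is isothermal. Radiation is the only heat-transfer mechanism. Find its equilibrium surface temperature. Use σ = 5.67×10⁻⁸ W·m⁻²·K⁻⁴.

At equilibrium, absorbed power = emitted power.
Absorbing cross-section = πr² = 3.941×10¹² m²; emitting surface = 4πr² = 1.576×10¹³ m² (ratio 4).
εS·A_cross = εσ·A_surf·T⁴  ⇒  T⁴ = S/(4σ)   (ε cancels).
T⁴ = 403/(4·5.67×10⁻⁸) = 1.777×10⁹ K⁴.
T = (1.777×10⁹)^(1/4).

T ≈ 205 K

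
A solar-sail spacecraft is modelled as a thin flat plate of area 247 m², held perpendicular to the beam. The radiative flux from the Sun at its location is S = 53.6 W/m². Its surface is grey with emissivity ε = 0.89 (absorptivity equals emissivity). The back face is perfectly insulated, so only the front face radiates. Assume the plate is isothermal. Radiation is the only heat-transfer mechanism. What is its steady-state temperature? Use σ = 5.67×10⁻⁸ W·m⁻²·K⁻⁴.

At equilibrium, absorbed power = emitted power.
Absorbing cross-section = A = 247.0 m²; emitting surface = A = 247.0 m² (ratio 1).
εS·A_cross = εσ·A_surf·T⁴  ⇒  T⁴ = S/(1σ)   (ε cancels).
T⁴ = 53.6/(1·5.67×10⁻⁸) = 9.453×10⁸ K⁴.
T = (9.453×10⁸)^(1/4).

T ≈ 175 K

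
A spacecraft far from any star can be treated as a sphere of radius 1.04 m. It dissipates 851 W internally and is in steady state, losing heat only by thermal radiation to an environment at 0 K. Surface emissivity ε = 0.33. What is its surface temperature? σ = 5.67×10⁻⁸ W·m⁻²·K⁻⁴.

T ≈ 241 K

Steady state: internal power = radiated power, P = εσA T⁴.
Radiating area A = 4πr² = 13.59 m².
T⁴ = P/(εσA) = 851/(0.33·5.67×10⁻⁸·13.59) = 3.346×10⁹ K⁴.
T = (3.346×10⁹)^(1/4).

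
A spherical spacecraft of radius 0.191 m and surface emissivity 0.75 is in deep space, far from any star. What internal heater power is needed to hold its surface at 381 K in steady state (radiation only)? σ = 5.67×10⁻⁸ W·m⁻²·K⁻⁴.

P = εσ·4πr²·T⁴.
4πr² = 0.4584 m²; T⁴ = 2.107×10¹⁰ K⁴.
P = 0.75·5.67×10⁻⁸·0.4584·2.107×10¹⁰.

P ≈ 411 W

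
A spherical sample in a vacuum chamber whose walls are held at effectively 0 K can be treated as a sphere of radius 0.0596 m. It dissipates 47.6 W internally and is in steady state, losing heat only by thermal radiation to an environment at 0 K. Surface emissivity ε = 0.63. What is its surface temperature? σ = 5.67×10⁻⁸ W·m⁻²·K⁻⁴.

Steady state: internal power = radiated power, P = εσA T⁴.
Radiating area A = 4πr² = 0.04464 m².
T⁴ = P/(εσA) = 47.6/(0.63·5.67×10⁻⁸·0.04464) = 2.985×10¹⁰ K⁴.
T = (2.985×10¹⁰)^(1/4).

T ≈ 416 K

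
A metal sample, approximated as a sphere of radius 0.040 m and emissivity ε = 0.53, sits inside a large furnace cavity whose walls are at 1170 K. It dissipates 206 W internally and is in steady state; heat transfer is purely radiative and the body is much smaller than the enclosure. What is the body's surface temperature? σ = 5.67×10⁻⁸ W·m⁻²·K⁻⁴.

For a small grey body in a large enclosure, net radiated power = εσA(T⁴ − T_w⁴).
Steady state: P = εσA(T⁴ − T_w⁴) with A = 4πr² = 0.02011 m².
T⁴ = P/(εσA) + T_w⁴ = 206/(0.53·5.67×10⁻⁸·0.02011) + (1170)⁴
    = 3.409×10¹¹ + 1.874×10¹² = 2.215×10¹² K⁴.

T ≈ 1220 K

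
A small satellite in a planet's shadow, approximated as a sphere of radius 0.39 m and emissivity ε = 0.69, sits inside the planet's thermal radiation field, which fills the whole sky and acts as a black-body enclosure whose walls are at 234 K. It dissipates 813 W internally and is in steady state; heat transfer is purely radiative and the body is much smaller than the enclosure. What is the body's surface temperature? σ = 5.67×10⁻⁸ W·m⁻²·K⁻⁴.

For a small grey body in a large enclosure, net radiated power = εσA(T⁴ − T_w⁴).
Steady state: P = εσA(T⁴ − T_w⁴) with A = 4πr² = 1.911 m².
T⁴ = P/(εσA) + T_w⁴ = 813/(0.69·5.67×10⁻⁸·1.911) + (234)⁴
    = 1.087×10¹⁰ + 2.998×10⁹ = 1.387×10¹⁰ K⁴.

T ≈ 343 K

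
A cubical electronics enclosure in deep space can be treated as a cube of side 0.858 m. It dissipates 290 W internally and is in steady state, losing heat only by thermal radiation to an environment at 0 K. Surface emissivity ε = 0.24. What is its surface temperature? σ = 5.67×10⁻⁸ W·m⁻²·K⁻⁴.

Steady state: internal power = radiated power, P = εσA T⁴.
Radiating area A = 6L² = 4.417 m².
T⁴ = P/(εσA) = 290/(0.24·5.67×10⁻⁸·4.417) = 4.825×10⁹ K⁴.
T = (4.825×10⁹)^(1/4).

T ≈ 264 K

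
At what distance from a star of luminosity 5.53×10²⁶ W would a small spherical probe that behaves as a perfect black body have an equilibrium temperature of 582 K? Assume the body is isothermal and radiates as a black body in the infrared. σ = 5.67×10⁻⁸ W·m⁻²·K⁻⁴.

d ≈ 4.11×10¹⁰ m

For an isothermal black-emitting sphere, (1−a)S·πr² = σ·4πr²·T⁴ ⇒ S = 4σT⁴/(1−a).
S = 4·5.67×10⁻⁸·(582)⁴/1.00 = 26020 W/m².
Flux falls as S = L/(4πd²), so d = √(L/(4πS)) = √(5.53×10²⁶/(4π·26020)).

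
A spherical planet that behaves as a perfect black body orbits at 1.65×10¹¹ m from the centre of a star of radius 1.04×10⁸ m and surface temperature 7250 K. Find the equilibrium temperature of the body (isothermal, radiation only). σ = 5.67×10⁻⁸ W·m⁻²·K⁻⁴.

T ≈ 129 K

The star's surface emits σT_*⁴; at distance d the flux is S = σT_*⁴(R_*/d)².
S = 5.67×10⁻⁸·(7250)⁴·(1.04×10⁸/1.65×10¹¹)² = 62.23 W/m².
For an isothermal sphere T⁴ = (1−a)S/(4σ) = 2.744×10⁸ K⁴.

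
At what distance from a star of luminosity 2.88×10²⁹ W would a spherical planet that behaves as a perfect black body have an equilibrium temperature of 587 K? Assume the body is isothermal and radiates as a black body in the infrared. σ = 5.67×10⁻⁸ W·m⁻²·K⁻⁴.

d ≈ 9.23×10¹¹ m

For an isothermal black-emitting sphere, (1−a)S·πr² = σ·4πr²·T⁴ ⇒ S = 4σT⁴/(1−a).
S = 4·5.67×10⁻⁸·(587)⁴/1.00 = 26930 W/m².
Flux falls as S = L/(4πd²), so d = √(L/(4πS)) = √(2.88×10²⁹/(4π·26930)).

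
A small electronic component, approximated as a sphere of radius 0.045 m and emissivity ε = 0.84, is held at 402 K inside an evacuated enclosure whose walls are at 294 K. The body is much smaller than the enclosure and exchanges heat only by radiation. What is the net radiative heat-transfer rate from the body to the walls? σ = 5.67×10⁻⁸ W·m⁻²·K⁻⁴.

P_net ≈ 22.6 W

For a small grey body in a large enclosure: P_net = εσA(T_body⁴ − T_wall⁴).
A = 4πr² = 0.02545 m²; T_body⁴ − T_wall⁴ = 2.612×10¹⁰ − 7.471×10⁹ = 1.864×10¹⁰ K⁴.
|P_net| = 0.84·5.67×10⁻⁸·0.02545·1.864×10¹⁰.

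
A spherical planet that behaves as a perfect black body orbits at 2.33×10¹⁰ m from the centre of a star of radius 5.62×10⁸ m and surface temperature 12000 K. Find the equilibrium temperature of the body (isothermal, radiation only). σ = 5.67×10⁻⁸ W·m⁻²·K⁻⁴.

The star's surface emits σT_*⁴; at distance d the flux is S = σT_*⁴(R_*/d)².
S = 5.67×10⁻⁸·(12000)⁴·(5.62×10⁸/2.33×10¹⁰)² = 6.840×10⁵ W/m².
For an isothermal sphere T⁴ = (1−a)S/(4σ) = 3.016×10¹² K⁴.

T ≈ 1320 K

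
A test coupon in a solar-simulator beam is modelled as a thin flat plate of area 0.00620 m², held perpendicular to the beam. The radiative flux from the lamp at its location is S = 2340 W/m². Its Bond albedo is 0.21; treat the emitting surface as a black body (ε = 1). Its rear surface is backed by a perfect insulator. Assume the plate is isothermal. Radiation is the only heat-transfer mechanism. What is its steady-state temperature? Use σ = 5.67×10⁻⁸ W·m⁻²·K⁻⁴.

T ≈ 425 K

At equilibrium, absorbed power = emitted power.
Absorbing cross-section = A = 0.006200 m²; emitting surface = A = 0.006200 m² (ratio 1).
(1−a)S·A_cross = εσ·A_surf·T⁴  ⇒  T⁴ = (1−a)S/(1σ).
T⁴ = 0.790·2340/(1·5.67×10⁻⁸) = 3.260×10¹⁰ K⁴.
T = (3.260×10¹⁰)^(1/4).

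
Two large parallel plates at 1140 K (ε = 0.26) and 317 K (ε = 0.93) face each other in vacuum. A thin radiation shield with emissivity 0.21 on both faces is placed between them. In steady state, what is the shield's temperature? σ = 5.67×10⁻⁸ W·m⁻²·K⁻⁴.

T_s ≈ 902 K

In steady state the net flux on the hot side equals that on the cold side.
σ(T₁⁴−T_s⁴)/D₁ = σ(T_s⁴−T₂⁴)/D₂, with D₁ = 1/ε₁+1/ε_s−1 = 7.608, D₂ = 1/ε_s+1/ε₂−1 = 4.837.
Solve for T_s⁴: T_s⁴ = (D₂·T₁⁴ + D₁·T₂⁴)/(D₁+D₂) = 6.626×10¹¹ K⁴.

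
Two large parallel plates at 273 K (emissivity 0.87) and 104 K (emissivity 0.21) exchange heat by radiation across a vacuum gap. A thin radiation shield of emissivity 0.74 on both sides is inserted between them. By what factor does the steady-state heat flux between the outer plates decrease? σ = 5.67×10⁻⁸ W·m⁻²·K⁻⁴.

factor ≈ 1.35

Without shield: q₀ = σΔ(T⁴)/(1/ε₁+1/ε₂−1) with denominator 4.911.
With shield the two gaps are in series; the resistances add: (1/ε₁+1/ε_s−1)+(1/ε_s+1/ε₂−1) = 1.501+5.113 = 6.614.
Heat-flux ratio q₀/q = 6.614/4.911.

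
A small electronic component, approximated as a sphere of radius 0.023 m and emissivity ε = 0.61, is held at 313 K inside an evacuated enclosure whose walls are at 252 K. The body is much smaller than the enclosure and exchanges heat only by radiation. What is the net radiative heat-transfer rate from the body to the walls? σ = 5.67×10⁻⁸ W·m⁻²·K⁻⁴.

For a small grey body in a large enclosure: P_net = εσA(T_body⁴ − T_wall⁴).
A = 4πr² = 0.006648 m²; T_body⁴ − T_wall⁴ = 9.598×10⁹ − 4.033×10⁹ = 5.565×10⁹ K⁴.
|P_net| = 0.61·5.67×10⁻⁸·0.006648·5.565×10⁹.

P_net ≈ 1.28 W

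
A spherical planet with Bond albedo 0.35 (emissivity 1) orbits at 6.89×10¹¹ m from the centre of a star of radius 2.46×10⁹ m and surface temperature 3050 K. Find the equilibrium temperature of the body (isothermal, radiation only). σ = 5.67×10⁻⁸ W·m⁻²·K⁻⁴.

The star's surface emits σT_*⁴; at distance d the flux is S = σT_*⁴(R_*/d)².
S = 5.67×10⁻⁸·(3050)⁴·(2.46×10⁹/6.89×10¹¹)² = 62.55 W/m².
For an isothermal sphere T⁴ = (1−a)S/(4σ) = 1.793×10⁸ K⁴.

T ≈ 116 K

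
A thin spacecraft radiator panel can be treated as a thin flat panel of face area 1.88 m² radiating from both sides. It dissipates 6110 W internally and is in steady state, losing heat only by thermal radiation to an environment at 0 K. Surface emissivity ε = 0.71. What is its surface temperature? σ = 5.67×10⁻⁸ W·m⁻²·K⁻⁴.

T ≈ 448 K

Steady state: internal power = radiated power, P = εσA T⁴.
Radiating area A = 2·1.88 = 3.760 m².
T⁴ = P/(εσA) = 6110/(0.71·5.67×10⁻⁸·3.760) = 4.037×10¹⁰ K⁴.
T = (4.037×10¹⁰)^(1/4).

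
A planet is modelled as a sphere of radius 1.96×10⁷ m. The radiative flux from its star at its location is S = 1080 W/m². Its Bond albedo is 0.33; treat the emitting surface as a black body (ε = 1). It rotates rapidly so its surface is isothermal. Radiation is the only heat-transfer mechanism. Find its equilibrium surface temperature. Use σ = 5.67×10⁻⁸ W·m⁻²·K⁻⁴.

At equilibrium, absorbed power = emitted power.
Absorbing cross-section = πr² = 1.207×10¹⁵ m²; emitting surface = 4πr² = 4.827×10¹⁵ m² (ratio 4).
(1−a)S·A_cross = εσ·A_surf·T⁴  ⇒  T⁴ = (1−a)S/(4σ).
T⁴ = 0.670·1080/(4·5.67×10⁻⁸) = 3.190×10⁹ K⁴.
T = (3.190×10⁹)^(1/4).

T ≈ 238 K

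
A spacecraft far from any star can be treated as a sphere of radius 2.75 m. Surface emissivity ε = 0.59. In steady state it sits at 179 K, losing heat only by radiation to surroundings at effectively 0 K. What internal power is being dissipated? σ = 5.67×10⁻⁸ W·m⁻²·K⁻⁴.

Steady state: P = εσA T⁴.
A = 4πr² = 95.03 m²; T⁴ = (179)⁴ = 1.027×10⁹ K⁴.
P = 0.59 × 5.67×10⁻⁸ × 95.03 × 1.027×10⁹.

P ≈ 3260 W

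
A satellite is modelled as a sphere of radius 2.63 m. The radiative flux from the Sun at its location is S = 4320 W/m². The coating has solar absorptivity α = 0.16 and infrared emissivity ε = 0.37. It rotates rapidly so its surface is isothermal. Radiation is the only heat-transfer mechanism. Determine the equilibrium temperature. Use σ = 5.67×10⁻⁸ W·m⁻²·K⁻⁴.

At equilibrium, absorbed power = emitted power.
Absorbing cross-section = πr² = 21.73 m²; emitting surface = 4πr² = 86.92 m² (ratio 4).
αS·A_cross = εσ·A_surf·T⁴  ⇒  T⁴ = αS/(ε·4σ).
T⁴ = 0.160·4320/(0.37·4·5.67×10⁻⁸) = 8.237×10⁹ K⁴.
T = (8.237×10⁹)^(1/4).

T ≈ 301 K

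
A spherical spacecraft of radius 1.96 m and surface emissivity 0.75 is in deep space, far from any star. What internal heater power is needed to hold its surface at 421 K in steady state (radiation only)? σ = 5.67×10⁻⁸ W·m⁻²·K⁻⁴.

P = εσ·4πr²·T⁴.
4πr² = 48.27 m²; T⁴ = 3.141×10¹⁰ K⁴.
P = 0.75·5.67×10⁻⁸·48.27·3.141×10¹⁰.

P ≈ 64500 W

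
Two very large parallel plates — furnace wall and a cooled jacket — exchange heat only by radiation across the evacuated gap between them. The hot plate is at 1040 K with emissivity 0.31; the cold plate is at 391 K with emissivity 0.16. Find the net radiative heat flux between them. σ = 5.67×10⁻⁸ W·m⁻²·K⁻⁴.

q ≈ 7670 W/m²

For two infinite grey parallel plates, q = σ(T₁⁴ − T₂⁴)/(1/ε₁ + 1/ε₂ − 1).
T₁⁴ − T₂⁴ = 1.170×10¹² − 2.337×10¹⁰ = 1.146×10¹² K⁴.
1/ε₁ + 1/ε₂ − 1 = 3.226 + 6.250 − 1 = 8.476.
q = 5.67×10⁻⁸ × 1.146×10¹² / 8.476.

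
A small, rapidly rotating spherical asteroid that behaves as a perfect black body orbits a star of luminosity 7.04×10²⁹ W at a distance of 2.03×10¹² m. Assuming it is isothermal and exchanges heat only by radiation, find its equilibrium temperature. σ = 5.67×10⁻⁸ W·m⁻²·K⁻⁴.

T ≈ 495 K

First find the stellar flux at distance d: S = L/(4πd²) = 7.04×10²⁹/(4π·(2.03×10¹²)²) = 13590 W/m².
For an isothermal sphere, absorbed (1−a)S·πr² = emitted σ·4πr²·T⁴, so T⁴ = (1−a)S/(4σ).
T⁴ = 1.00·13590/(4·5.67×10⁻⁸) = 5.994×10¹⁰ K⁴.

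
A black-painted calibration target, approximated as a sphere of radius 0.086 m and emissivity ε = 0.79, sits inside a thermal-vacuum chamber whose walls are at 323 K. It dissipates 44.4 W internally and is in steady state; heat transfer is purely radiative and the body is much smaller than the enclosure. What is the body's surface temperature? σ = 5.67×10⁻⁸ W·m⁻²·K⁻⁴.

T ≈ 383 K

For a small grey body in a large enclosure, net radiated power = εσA(T⁴ − T_w⁴).
Steady state: P = εσA(T⁴ − T_w⁴) with A = 4πr² = 0.09294 m².
T⁴ = P/(εσA) + T_w⁴ = 44.4/(0.79·5.67×10⁻⁸·0.09294) + (323)⁴
    = 1.067×10¹⁰ + 1.088×10¹⁰ = 2.155×10¹⁰ K⁴.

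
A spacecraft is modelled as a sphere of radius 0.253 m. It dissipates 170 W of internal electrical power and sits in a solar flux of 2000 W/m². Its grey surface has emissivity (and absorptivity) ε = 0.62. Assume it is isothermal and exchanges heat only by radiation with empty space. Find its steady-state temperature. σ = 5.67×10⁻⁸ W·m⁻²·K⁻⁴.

At steady state, absorbed solar power + internal power = radiated power.
Absorbed: α·S·A_cross = 0.62·2000·0.2011 = 249.4 W (cross-section πr²).
Total input = 249.4 + 170 = 419.4 W.
Radiated: εσ·A_surf·T⁴ with A_surf = 4πr² = 0.8044 m².
T⁴ = 419.4/(0.62·5.67×10⁻⁸·0.8044) = 1.483×10¹⁰ K⁴.

T ≈ 349 K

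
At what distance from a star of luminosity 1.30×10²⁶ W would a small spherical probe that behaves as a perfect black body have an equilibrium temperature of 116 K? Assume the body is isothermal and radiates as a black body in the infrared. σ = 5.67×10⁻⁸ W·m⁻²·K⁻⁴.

For an isothermal black-emitting sphere, (1−a)S·πr² = σ·4πr²·T⁴ ⇒ S = 4σT⁴/(1−a).
S = 4·5.67×10⁻⁸·(116)⁴/1.00 = 41.07 W/m².
Flux falls as S = L/(4πd²), so d = √(L/(4πS)) = √(1.30×10²⁶/(4π·41.07)).

d ≈ 5.02×10¹¹ m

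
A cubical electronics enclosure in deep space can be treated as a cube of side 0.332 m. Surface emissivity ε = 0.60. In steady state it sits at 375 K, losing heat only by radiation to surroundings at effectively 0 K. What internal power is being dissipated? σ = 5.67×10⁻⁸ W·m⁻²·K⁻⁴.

P ≈ 445 W

Steady state: P = εσA T⁴.
A = 6L² = 0.6613 m²; T⁴ = (375)⁴ = 1.978×10¹⁰ K⁴.
P = 0.60 × 5.67×10⁻⁸ × 0.6613 × 1.978×10¹⁰.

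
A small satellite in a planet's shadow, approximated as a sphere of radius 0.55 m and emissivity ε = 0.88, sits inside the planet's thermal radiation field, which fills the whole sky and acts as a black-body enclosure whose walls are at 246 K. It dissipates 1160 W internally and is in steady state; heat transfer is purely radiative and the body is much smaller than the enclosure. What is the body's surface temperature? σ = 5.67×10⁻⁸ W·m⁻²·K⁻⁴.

T ≈ 314 K

For a small grey body in a large enclosure, net radiated power = εσA(T⁴ − T_w⁴).
Steady state: P = εσA(T⁴ − T_w⁴) with A = 4πr² = 3.801 m².
T⁴ = P/(εσA) + T_w⁴ = 1160/(0.88·5.67×10⁻⁸·3.801) + (246)⁴
    = 6.116×10⁹ + 3.662×10⁹ = 9.778×10⁹ K⁴.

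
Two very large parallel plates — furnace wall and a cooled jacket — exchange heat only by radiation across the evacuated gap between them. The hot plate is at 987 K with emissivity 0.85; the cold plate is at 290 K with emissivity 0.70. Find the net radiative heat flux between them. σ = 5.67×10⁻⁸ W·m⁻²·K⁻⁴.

For two infinite grey parallel plates, q = σ(T₁⁴ − T₂⁴)/(1/ε₁ + 1/ε₂ − 1).
T₁⁴ − T₂⁴ = 9.490×10¹¹ − 7.073×10⁹ = 9.419×10¹¹ K⁴.
1/ε₁ + 1/ε₂ − 1 = 1.176 + 1.429 − 1 = 1.605.
q = 5.67×10⁻⁸ × 9.419×10¹¹ / 1.605.

q ≈ 33300 W/m²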